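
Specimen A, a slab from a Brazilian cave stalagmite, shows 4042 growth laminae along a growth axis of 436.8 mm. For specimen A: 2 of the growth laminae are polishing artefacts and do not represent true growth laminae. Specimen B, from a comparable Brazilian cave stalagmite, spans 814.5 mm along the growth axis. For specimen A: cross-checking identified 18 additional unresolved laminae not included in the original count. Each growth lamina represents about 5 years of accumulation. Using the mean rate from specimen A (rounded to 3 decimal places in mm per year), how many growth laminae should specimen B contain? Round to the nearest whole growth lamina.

7405 growth laminae

Specimen A: correcting the raw count gives 4042 − 2 + 18 = 4058 true growth laminae.
Specimen A: at 5 years per growth lamina, 4058 × 5 = 20290 years.
A: 436.8 mm over 20290 years gives 436.8 / 20290 ≈ 0.022 mm per year.
For B, 814.5 / 0.022 = 37022.73 years; at 5 years per growth lamina that is 37022.73 / 5 ≈ 7405 growth laminae.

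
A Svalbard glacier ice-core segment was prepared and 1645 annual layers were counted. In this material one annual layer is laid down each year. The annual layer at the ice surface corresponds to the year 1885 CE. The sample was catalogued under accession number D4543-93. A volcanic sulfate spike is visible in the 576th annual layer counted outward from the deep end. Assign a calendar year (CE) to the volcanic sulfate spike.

816 CE

The volcanic sulfate spike sits at annual layer 576 from the deep end, so 1645 − 576 = 1069 annual layers formed after it.
The annual layer at the ice surface is 1885 CE, so the volcanic sulfate spike dates to 1885 − 1069 = 816 CE.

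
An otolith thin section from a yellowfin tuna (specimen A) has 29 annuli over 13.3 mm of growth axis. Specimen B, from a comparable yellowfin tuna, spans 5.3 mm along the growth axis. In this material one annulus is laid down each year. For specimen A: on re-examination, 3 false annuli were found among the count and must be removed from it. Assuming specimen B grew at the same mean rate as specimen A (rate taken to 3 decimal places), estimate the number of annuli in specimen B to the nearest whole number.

10 annuli

Specimen A: true annulus count = 29 − 3 = 26.
A: Mean rate = 13.3 mm / 26 years ≈ 0.512 mm/yr.
Specimen B: 5.3 mm / 0.512 mm per year = 10.35 years ≈ 10 annuli.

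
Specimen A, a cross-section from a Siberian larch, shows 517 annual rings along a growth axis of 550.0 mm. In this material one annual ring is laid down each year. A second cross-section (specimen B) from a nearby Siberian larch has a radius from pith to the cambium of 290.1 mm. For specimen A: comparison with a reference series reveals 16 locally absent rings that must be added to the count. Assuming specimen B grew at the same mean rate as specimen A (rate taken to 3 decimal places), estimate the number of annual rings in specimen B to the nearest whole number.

Specimen A: true annual ring count = 517 + 16 = 533.
A: Mean rate = 550.0 mm / 533 years ≈ 1.032 mm/yr.
For B, 290.1 / 1.032 = 281.10 years ≈ 281 annual rings.

281 annual rings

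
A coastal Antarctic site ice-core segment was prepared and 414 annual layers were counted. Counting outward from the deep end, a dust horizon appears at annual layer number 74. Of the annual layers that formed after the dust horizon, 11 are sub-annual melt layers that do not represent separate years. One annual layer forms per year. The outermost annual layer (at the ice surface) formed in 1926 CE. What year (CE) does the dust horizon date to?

Between annual layer 74 and the ice surface there are 414 − 74 = 340 annual layers.
Removing the 11 false annual layers leaves 340 − 11 = 329 true annual layers beyond the dust horizon.
The annual layer at the ice surface is 1926 CE, so the dust horizon dates to 1926 − 329 = 1597 CE.

1597 CE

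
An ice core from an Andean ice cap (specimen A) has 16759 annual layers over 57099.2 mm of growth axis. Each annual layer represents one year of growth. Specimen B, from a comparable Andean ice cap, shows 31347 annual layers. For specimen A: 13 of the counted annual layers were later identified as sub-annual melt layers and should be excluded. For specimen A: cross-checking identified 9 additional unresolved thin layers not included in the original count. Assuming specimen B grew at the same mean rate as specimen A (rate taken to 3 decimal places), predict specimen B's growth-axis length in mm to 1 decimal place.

Specimen A: correcting the raw count gives 16759 − 13 + 9 = 16755 true annual layers.
A: 57099.2 mm over 16755 years gives 57099.2 / 16755 ≈ 3.408 mm per year.
Length of B = 3.408 × 31347 = 106830.6 mm.

106830.6 mm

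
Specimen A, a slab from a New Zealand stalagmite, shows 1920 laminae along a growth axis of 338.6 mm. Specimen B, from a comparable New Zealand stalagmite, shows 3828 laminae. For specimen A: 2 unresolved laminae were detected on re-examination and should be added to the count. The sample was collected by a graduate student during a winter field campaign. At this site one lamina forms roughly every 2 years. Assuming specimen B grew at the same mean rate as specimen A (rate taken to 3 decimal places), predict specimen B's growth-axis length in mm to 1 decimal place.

673.7 mm

Specimen A: adjusted count: 1920 + 2 = 1922 laminae.
Specimen A: multiplying by 2 years per lamina: 1922 × 2 = 3844 years.
A: 338.6 mm over 3844 years gives 338.6 / 3844 ≈ 0.088 mm per year.
Specimen B: at 2 years per lamina, 3828 × 2 = 7656 years. For B, 0.088 mm/year × 7656 years = 673.7 mm.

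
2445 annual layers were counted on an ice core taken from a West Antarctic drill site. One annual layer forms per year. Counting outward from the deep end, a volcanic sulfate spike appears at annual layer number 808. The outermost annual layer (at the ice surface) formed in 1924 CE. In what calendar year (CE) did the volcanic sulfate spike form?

Between annual layer 808 and the ice surface there are 2445 − 808 = 1637 annual layers.
1924 − 1637 = 287 CE.

287 CE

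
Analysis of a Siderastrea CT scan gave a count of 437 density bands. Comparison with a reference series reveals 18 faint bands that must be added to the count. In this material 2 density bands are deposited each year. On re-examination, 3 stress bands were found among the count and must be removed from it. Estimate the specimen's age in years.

Correcting the raw count gives 437 − 3 + 18 = 452 true density bands.
Dividing by 2 density bands per year: 452 / 2 = 226 years.

226 yr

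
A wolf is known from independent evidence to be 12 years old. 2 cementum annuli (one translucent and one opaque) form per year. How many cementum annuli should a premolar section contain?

Expected cementum annuli: 12 × 2 = 24.
So 24 cementum annuli should be present.

24 cementum annuli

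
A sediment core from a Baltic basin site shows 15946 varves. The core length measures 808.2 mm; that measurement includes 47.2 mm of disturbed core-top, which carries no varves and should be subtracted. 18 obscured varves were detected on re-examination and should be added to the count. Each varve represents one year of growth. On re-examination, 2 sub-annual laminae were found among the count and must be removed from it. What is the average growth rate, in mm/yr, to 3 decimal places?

0.048 mm/yr

Adjusted count: 15946 − 2 + 18 = 15962 varves.
Net length = 808.2 − 47.2 = 761.0 mm.
Mean rate = 761.0 mm / 15962 years ≈ 0.048 mm/yr.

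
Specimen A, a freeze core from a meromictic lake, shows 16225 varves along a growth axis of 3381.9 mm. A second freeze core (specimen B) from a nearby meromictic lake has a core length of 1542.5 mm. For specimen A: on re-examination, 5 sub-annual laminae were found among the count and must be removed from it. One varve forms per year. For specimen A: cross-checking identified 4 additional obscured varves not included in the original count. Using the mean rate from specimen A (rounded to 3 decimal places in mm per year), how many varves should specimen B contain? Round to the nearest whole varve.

Specimen A: true varve count = 16225 − 5 + 4 = 16224.
A: Mean rate = 3381.9 mm / 16224 years ≈ 0.208 mm/year.
B spans 1542.5 / 0.208 = 7415.87 years ≈ 7416 varves.

7416 varves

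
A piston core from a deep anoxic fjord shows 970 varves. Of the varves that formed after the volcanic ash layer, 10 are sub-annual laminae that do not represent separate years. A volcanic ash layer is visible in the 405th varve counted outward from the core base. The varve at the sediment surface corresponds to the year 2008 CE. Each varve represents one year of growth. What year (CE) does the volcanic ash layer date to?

The volcanic ash layer sits at varve 405 from the core base, so 970 − 405 = 565 varves formed after it.
Removing the 10 false varves leaves 565 − 10 = 555 true varves beyond the volcanic ash layer.
2008 − 555 = 1453 CE.

1453 CE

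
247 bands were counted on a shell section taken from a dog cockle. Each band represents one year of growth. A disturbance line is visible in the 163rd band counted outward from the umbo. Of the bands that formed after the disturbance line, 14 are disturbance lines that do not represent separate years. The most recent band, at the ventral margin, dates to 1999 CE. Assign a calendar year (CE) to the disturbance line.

1929 CE

The disturbance line sits at band 163 from the umbo, so 247 − 163 = 84 bands formed after it.
Removing the 14 false bands leaves 84 − 14 = 70 true bands beyond the disturbance line.
1999 − 70 = 1929 CE.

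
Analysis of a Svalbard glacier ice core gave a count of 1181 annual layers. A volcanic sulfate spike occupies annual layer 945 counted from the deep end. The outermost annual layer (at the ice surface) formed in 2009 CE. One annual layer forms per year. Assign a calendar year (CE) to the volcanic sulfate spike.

Between annual layer 945 and the ice surface there are 1181 − 945 = 236 annual layers.
The annual layer at the ice surface is 2009 CE, so the volcanic sulfate spike dates to 2009 − 236 = 1773 CE.

1773 CE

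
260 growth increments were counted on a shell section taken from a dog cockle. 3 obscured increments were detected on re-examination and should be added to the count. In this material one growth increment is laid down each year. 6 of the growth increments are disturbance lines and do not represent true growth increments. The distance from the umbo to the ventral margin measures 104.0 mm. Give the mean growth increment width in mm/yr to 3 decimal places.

Adjusted count: 260 − 6 + 3 = 257 growth increments.
Extension rate ≈ 104.0 / 257 = 0.405 mm/yr.

0.405 mm/yr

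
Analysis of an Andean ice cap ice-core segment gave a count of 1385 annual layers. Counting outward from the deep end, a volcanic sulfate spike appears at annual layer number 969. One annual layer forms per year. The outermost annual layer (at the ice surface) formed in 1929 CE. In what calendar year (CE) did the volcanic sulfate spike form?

1513 CE

1385 − 969 = 416 annual layers lie beyond the volcanic sulfate spike toward the ice surface.
Counting back 416 years from 1929 CE places the volcanic sulfate spike in 1929 − 416 = 1513 CE.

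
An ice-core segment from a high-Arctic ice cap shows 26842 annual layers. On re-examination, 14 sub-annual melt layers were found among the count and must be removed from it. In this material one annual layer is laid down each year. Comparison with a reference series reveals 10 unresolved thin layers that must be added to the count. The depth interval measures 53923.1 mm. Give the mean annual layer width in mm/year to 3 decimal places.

2.009 mm/year

Correcting the raw count gives 26842 − 14 + 10 = 26838 true annual layers.
Extension rate ≈ 53923.1 / 26838 = 2.009 mm/year.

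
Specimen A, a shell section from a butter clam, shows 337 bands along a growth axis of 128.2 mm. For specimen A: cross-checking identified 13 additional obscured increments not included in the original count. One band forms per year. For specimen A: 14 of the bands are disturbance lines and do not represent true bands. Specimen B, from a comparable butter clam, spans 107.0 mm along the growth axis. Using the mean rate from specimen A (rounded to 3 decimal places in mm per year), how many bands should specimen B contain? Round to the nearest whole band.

Specimen A: true band count = 337 − 14 + 13 = 336.
A: Extension rate ≈ 128.2 / 336 = 0.382 mm per year.
Specimen B: 107.0 mm / 0.382 mm per year = 280.10 years ≈ 280 bands.

280 bands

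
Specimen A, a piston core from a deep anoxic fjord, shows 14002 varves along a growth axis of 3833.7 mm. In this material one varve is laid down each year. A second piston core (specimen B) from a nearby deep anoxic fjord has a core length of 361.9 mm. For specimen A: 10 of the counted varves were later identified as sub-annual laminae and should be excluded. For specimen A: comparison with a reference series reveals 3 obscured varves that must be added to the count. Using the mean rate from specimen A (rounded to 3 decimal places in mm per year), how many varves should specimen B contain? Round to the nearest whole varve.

Specimen A: true varve count = 14002 − 10 + 3 = 13995.
A: 3833.7 mm over 13995 years gives 3833.7 / 13995 ≈ 0.274 mm per year.
B spans 361.9 / 0.274 = 1320.80 years ≈ 1321 varves.

1321 varves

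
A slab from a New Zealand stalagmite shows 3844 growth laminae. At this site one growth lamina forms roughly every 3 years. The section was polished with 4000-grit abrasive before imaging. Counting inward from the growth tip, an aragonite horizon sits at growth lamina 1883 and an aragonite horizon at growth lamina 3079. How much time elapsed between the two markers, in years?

The two markers are separated by 3079 − 1883 = 1196 growth laminae.
At 3 years per growth lamina, 1196 × 3 = 3588 years.

3588 years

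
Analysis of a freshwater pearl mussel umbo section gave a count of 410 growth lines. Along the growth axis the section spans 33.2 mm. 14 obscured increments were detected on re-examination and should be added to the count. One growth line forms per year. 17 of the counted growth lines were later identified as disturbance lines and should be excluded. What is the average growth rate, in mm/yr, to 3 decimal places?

0.082 mm/yr

Adjusted count: 410 − 17 + 14 = 407 growth lines.
Mean rate = 33.2 mm / 407 years ≈ 0.082 mm/yr.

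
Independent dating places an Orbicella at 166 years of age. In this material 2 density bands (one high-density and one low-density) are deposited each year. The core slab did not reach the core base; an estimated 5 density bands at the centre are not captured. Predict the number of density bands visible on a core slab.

327 density bands

With 2 density bands per year, 166 years would produce 166 × 2 = 332 density bands.
Less the 5 uncaptured density bands: 332 − 5 = 327.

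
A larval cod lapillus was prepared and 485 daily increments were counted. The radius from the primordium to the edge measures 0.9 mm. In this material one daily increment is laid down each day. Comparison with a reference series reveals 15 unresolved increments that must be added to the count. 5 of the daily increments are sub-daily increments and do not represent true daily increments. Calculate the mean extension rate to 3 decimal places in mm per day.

0.002 mm per day

After corrections the count is 485 − 5 + 15 = 495 daily increments.
Extension rate ≈ 0.9 / 495 = 0.002 mm per day.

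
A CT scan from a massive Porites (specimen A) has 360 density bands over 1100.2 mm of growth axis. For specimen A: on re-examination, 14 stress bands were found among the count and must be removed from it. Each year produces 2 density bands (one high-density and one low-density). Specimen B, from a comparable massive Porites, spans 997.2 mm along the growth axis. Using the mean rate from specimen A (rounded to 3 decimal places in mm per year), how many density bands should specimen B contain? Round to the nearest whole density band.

314 density bands

Specimen A: true density band count = 360 − 14 = 346.
Specimen A: dividing by 2 density bands per year: 346 / 2 = 173 years.
A: 1100.2 mm over 173 years gives 1100.2 / 173 ≈ 6.360 mm/year.
Specimen B: 997.2 mm / 6.360 mm per year = 156.79 years; at 2 density bands per year that is 156.79 × 2 ≈ 314 density bands.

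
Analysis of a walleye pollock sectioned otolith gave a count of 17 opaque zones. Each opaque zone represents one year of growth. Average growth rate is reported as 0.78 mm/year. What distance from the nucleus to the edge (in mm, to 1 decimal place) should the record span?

13.3 mm

17 years of growth are recorded.
Predicted length = 0.78 mm/year × 17 years = 13.3 mm.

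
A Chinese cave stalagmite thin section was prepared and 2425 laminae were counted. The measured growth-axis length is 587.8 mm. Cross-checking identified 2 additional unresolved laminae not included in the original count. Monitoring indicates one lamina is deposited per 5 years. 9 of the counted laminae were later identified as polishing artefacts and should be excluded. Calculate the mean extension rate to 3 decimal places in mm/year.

Adjusted count: 2425 − 9 + 2 = 2418 laminae.
2418 laminae at 5 years each span 2418 × 5 = 12090 years.
Mean rate = 587.8 mm / 12090 years ≈ 0.049 mm/year.

0.049 mm/year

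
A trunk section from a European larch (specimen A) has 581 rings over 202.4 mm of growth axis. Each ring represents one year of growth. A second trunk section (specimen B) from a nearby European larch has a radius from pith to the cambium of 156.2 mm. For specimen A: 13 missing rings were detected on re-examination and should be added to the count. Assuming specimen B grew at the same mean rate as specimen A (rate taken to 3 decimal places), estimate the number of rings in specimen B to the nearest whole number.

Specimen A: adjusted count: 581 + 13 = 594 rings.
A: 202.4 mm over 594 years gives 202.4 / 594 ≈ 0.341 mm/yr.
For B, 156.2 / 0.341 = 458.06 years ≈ 458 rings.

458 rings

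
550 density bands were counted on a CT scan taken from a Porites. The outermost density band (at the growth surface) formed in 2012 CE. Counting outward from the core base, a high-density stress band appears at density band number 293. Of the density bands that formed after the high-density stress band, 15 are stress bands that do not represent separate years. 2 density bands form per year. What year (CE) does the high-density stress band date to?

550 − 293 = 257 density bands lie beyond the high-density stress band toward the growth surface.
257 − 15 false = 242 true density bands after the high-density stress band.
With 2 density bands per year, 242 / 2 = 121 years.
The density band at the growth surface is 2012 CE, so the high-density stress band dates to 2012 − 121 = 1891 CE.

1891 CE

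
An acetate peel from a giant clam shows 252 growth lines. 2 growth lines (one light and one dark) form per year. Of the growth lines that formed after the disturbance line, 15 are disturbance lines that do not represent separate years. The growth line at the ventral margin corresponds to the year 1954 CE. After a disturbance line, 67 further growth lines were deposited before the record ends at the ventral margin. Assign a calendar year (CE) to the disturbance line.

67 growth lines post-date the disturbance line.
Excluding 15 false growth lines: 67 − 15 = 52.
With 2 growth lines per year, 52 / 2 = 26 years.
The growth line at the ventral margin is 1954 CE, so the disturbance line dates to 1954 − 26 = 1928 CE.

1928 CE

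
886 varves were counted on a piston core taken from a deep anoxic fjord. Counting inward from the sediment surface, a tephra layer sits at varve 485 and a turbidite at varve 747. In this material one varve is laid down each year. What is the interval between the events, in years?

The two markers are separated by 747 − 485 = 262 varves.
That is 262 years at one varve per year.

262 yr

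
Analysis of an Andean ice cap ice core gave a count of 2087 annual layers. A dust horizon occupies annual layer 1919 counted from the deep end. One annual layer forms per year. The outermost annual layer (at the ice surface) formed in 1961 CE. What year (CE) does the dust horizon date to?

1793 CE

The dust horizon sits at annual layer 1919 from the deep end, so 2087 − 1919 = 168 annual layers formed after it.
The annual layer at the ice surface is 1961 CE, so the dust horizon dates to 1961 − 168 = 1793 CE.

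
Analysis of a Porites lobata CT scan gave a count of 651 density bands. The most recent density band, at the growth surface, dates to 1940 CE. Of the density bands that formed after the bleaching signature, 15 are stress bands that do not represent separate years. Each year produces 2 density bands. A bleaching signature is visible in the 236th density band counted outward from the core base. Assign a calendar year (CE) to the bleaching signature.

1740 CE

651 − 236 = 415 density bands lie beyond the bleaching signature toward the growth surface.
Removing the 15 false density bands leaves 415 − 15 = 400 true density bands beyond the bleaching signature.
400 density bands at 2 per year is 400 / 2 = 200 years.
1940 − 200 = 1740 CE.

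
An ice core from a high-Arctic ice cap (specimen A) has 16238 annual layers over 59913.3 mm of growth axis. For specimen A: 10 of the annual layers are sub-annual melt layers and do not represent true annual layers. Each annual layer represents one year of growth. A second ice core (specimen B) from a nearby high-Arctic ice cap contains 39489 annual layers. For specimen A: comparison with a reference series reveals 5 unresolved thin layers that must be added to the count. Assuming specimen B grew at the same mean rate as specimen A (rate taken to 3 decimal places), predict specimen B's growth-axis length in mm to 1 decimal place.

145753.9 mm

Specimen A: after corrections the count is 16238 − 10 + 5 = 16233 annual layers.
A: Extension rate ≈ 59913.3 / 16233 = 3.691 mm/year.
For B, 3.691 mm/year × 39489 years = 145753.9 mm.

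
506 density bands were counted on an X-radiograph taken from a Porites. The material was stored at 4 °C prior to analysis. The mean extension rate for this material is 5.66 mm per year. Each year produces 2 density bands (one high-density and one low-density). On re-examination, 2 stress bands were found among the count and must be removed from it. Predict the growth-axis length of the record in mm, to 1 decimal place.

Correcting the raw count gives 506 − 2 = 504 true density bands.
504 density bands at 2 per year is 504 / 2 = 252 years.
Predicted length = 5.66 mm/year × 252 years = 1426.3 mm.

1426.3 mm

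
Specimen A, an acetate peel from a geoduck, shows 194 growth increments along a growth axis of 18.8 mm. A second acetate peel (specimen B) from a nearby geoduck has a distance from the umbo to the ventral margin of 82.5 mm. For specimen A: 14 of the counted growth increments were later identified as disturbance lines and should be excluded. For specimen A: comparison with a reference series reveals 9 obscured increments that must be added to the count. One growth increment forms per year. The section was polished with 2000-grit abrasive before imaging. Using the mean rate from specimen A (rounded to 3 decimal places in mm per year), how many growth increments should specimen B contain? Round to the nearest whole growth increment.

833 growth increments

Specimen A: after corrections the count is 194 − 14 + 9 = 189 growth increments.
A: 18.8 mm over 189 years gives 18.8 / 189 ≈ 0.099 mm per year.
Specimen B: 82.5 mm / 0.099 mm per year = 833.33 years ≈ 833 growth increments.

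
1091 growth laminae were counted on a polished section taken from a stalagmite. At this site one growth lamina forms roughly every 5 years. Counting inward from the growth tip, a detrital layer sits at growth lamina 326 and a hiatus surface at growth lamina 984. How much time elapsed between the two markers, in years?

3290 years

The two markers are separated by 984 − 326 = 658 growth laminae.
At 5 years per growth lamina, 658 × 5 = 3290 years.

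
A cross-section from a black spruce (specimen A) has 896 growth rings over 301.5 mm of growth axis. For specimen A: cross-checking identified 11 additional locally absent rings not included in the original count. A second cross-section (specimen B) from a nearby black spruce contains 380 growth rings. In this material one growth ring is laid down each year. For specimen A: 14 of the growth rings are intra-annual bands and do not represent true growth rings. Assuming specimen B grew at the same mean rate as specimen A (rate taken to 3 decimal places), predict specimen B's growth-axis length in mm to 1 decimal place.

Specimen A: after corrections the count is 896 − 14 + 11 = 893 growth rings.
A: Extension rate ≈ 301.5 / 893 = 0.338 mm per year.
B's length ≈ 0.338 × 380 = 128.4 mm.

128.4 mm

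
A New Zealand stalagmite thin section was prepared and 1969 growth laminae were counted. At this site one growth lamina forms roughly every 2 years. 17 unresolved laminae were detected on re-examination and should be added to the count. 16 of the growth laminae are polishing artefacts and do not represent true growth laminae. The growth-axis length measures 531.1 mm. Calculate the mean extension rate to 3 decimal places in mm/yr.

0.135 mm/yr

Adjusted count: 1969 − 16 + 17 = 1970 growth laminae.
Multiplying by 2 years per growth lamina: 1970 × 2 = 3940 years.
Mean rate = 531.1 mm / 3940 years ≈ 0.135 mm/yr.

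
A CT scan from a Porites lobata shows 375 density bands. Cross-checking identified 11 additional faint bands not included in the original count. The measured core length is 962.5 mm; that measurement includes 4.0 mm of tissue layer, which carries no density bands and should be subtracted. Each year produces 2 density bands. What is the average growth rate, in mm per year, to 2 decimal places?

4.97 mm per year

True density band count = 375 + 11 = 386.
With 2 density bands per year, 386 / 2 = 193 years.
Removing the 4.0 mm offcut leaves 962.5 − 4.0 = 958.5 mm.
958.5 mm over 193 years gives 958.5 / 193 ≈ 4.97 mm per year.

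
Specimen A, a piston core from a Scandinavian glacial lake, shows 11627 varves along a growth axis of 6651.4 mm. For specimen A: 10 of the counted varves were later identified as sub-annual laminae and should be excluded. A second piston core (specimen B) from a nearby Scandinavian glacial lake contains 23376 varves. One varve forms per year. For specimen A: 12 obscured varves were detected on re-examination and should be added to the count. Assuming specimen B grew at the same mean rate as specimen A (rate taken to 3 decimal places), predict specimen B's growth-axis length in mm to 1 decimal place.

Specimen A: correcting the raw count gives 11627 − 10 + 12 = 11629 true varves.
A: Extension rate ≈ 6651.4 / 11629 = 0.572 mm/yr.
B's length ≈ 0.572 × 23376 = 13371.1 mm.

13371.1 mm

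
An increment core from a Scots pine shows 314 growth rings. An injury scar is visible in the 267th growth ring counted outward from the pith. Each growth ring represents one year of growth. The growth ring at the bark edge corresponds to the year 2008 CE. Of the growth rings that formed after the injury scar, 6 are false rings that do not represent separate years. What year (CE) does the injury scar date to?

1967 CE

314 − 267 = 47 growth rings lie beyond the injury scar toward the bark edge.
Excluding 6 false growth rings: 47 − 6 = 41.
Counting back 41 years from 2008 CE places the injury scar in 2008 − 41 = 1967 CE.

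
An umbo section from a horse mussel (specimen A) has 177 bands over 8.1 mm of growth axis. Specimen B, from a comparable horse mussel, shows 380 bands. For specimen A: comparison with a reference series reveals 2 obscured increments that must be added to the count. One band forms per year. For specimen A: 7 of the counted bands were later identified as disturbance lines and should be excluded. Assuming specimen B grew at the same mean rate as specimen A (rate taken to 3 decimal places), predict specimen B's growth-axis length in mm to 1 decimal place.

Specimen A: after corrections the count is 177 − 7 + 2 = 172 bands.
A: 8.1 mm over 172 years gives 8.1 / 172 ≈ 0.047 mm per year.
Length of B = 0.047 × 380 = 17.9 mm.

17.9 mm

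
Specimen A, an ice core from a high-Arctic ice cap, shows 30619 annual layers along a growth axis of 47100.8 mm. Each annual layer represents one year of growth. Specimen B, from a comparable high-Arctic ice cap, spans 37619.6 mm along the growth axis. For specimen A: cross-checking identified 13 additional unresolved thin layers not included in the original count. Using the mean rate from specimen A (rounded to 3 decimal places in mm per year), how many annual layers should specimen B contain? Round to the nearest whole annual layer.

Specimen A: adjusted count: 30619 + 13 = 30632 annual layers.
A: Extension rate ≈ 47100.8 / 30632 = 1.538 mm per year.
B spans 37619.6 / 1.538 = 24460.08 years ≈ 24460 annual layers.

24460 annual layers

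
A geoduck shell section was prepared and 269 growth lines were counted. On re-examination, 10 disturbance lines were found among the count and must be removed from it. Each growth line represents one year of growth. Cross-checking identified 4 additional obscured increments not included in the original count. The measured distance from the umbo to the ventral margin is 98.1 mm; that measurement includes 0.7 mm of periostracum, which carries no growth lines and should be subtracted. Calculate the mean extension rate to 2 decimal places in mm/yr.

Adjusted count: 269 − 10 + 4 = 263 growth lines.
The growth record spans 98.1 − 0.7 = 97.4 mm.
Mean rate = 97.4 mm / 263 years ≈ 0.37 mm/yr.

0.37 mm/yr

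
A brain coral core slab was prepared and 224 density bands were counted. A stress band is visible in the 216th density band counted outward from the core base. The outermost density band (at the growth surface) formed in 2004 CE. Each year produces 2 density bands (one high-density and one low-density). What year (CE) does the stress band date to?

224 − 216 = 8 density bands lie beyond the stress band toward the growth surface.
8 density bands at 2 per year is 8 / 2 = 4 years.
2004 − 4 = 2000 CE.

2000 CE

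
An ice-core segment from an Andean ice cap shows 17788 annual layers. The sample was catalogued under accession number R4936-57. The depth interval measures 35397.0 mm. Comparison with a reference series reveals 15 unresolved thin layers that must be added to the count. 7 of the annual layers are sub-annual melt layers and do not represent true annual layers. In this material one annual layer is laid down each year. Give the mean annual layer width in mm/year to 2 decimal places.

1.99 mm/year

True annual layer count = 17788 − 7 + 15 = 17796.
Mean rate = 35397.0 mm / 17796 years ≈ 1.99 mm/year.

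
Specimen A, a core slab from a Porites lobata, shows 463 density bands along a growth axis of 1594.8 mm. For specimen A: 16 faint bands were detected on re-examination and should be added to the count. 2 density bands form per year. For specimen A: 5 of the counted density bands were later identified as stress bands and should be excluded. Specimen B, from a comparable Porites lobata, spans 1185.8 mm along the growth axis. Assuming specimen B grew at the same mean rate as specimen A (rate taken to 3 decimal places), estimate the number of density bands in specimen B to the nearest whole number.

352 density bands

Specimen A: after corrections the count is 463 − 5 + 16 = 474 density bands.
Specimen A: with 2 density bands per year, 474 / 2 = 237 years.
A: 1594.8 mm over 237 years gives 1594.8 / 237 ≈ 6.729 mm/year.
For B, 1185.8 / 6.729 = 176.22 years; at 2 density bands per year that is 176.22 × 2 ≈ 352 density bands.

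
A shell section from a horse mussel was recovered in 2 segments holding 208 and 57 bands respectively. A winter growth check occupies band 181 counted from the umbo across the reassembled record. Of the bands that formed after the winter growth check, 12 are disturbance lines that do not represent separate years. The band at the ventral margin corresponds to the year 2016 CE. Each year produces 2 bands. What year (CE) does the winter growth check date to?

Total bands = 208 + 57 = 265.
Between band 181 and the ventral margin there are 265 − 181 = 84 bands.
84 − 12 false = 72 true bands after the winter growth check.
72 bands at 2 per year is 72 / 2 = 36 years.
Counting back 36 years from 2016 CE places the winter growth check in 2016 − 36 = 1980 CE.

1980 CE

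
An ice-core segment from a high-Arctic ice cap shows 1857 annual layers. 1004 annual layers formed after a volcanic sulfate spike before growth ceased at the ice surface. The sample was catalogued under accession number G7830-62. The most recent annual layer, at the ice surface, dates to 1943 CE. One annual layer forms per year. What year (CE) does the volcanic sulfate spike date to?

1004 annual layers formed after the volcanic sulfate spike.
The annual layer at the ice surface is 1943 CE, so the volcanic sulfate spike dates to 1943 − 1004 = 939 CE.

939 CE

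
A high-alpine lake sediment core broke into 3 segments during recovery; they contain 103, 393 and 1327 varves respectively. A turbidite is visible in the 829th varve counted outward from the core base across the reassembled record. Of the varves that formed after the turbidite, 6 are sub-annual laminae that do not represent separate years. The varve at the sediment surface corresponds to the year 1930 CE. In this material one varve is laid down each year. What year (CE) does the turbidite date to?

Total varves = 103 + 393 + 1327 = 1823.
The turbidite sits at varve 829 from the core base, so 1823 − 829 = 994 varves formed after it.
Excluding 6 false varves: 994 − 6 = 988.
1930 − 988 = 942 CE.

942 CE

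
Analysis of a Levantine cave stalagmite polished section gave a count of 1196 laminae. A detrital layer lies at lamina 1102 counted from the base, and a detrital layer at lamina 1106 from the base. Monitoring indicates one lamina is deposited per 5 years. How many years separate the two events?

20 years

1106 − 1102 = 4 laminae lie between the two events.
4 laminae at 5 years each span 4 × 5 = 20 years.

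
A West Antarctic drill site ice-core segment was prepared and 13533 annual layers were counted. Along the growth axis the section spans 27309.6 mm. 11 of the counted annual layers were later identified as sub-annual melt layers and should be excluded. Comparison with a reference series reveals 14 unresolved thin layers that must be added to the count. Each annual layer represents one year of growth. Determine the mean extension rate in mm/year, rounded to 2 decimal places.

True annual layer count = 13533 − 11 + 14 = 13536.
Mean rate = 27309.6 mm / 13536 years ≈ 2.02 mm/year.

2.02 mm/year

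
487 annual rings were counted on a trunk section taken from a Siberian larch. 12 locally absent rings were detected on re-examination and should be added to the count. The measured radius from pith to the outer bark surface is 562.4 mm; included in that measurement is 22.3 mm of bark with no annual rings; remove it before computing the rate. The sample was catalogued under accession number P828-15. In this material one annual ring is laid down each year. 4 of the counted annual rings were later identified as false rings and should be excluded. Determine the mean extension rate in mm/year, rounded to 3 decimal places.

After corrections the count is 487 − 4 + 12 = 495 annual rings.
Removing the 22.3 mm offcut leaves 562.4 − 22.3 = 540.1 mm.
Extension rate ≈ 540.1 / 495 = 1.091 mm/year.

1.091 mm/year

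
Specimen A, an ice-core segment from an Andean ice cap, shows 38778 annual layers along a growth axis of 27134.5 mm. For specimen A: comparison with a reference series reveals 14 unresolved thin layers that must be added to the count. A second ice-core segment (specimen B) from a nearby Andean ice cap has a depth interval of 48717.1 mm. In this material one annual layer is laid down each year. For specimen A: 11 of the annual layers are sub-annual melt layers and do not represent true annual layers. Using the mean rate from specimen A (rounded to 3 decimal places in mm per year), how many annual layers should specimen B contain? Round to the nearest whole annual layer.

69596 annual layers

Specimen A: adjusted count: 38778 − 11 + 14 = 38781 annual layers.
A: 27134.5 mm over 38781 years gives 27134.5 / 38781 ≈ 0.700 mm/year.
B spans 48717.1 / 0.700 = 69595.86 years ≈ 69596 annual layers.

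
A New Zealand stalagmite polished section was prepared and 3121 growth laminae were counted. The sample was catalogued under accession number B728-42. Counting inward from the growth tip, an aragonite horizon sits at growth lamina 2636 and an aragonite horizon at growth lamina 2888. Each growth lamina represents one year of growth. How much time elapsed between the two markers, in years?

252 years

Separation: 2888 − 2636 = 252 growth laminae.
One growth lamina per year makes the interval 252 years.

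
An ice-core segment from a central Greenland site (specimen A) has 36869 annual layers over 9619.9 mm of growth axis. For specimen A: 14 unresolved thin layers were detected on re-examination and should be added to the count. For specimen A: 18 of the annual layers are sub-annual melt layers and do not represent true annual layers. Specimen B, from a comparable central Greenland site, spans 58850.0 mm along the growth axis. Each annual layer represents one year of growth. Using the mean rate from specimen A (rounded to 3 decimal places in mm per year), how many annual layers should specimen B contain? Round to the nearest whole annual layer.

225479 annual layers

Specimen A: adjusted count: 36869 − 18 + 14 = 36865 annual layers.
A: 9619.9 mm over 36865 years gives 9619.9 / 36865 ≈ 0.261 mm/year.
B spans 58850.0 / 0.261 = 225478.93 years ≈ 225479 annual layers.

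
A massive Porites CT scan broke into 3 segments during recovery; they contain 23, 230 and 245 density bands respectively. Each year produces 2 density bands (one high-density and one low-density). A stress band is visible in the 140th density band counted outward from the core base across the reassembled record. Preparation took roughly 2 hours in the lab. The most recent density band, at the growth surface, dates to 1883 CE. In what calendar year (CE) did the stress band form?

Total density bands = 23 + 230 + 245 = 498.
Between density band 140 and the growth surface there are 498 − 140 = 358 density bands.
Dividing by 2 density bands per year: 358 / 2 = 179 years.
1883 − 179 = 1704 CE.

1704 CE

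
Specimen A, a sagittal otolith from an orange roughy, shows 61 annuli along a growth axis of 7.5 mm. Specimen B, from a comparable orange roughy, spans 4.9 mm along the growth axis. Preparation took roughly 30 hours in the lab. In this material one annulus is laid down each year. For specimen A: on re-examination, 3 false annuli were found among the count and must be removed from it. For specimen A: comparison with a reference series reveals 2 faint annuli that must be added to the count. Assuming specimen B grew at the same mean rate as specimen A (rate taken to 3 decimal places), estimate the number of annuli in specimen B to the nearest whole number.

Specimen A: after corrections the count is 61 − 3 + 2 = 60 annuli.
A: Extension rate ≈ 7.5 / 60 = 0.125 mm/yr.
Specimen B: 4.9 mm / 0.125 mm per year = 39.20 years ≈ 39 annuli.

39 annuli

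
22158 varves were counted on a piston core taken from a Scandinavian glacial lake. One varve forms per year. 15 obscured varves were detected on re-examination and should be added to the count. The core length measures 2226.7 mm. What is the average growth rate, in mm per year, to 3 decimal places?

0.100 mm per year

True varve count = 22158 + 15 = 22173.
Extension rate ≈ 2226.7 / 22173 = 0.100 mm per year.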